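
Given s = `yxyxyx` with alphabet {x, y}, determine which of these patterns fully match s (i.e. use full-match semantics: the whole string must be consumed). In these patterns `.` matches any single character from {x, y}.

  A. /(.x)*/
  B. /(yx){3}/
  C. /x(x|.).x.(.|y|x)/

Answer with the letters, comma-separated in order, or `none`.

A → match
B → match
C → no match — must start with `x`

A, B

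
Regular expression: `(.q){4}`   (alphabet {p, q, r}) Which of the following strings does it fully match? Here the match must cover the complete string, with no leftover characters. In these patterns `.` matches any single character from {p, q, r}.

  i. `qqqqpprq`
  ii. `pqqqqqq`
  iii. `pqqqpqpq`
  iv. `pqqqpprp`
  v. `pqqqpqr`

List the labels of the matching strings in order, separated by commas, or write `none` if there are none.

i → no match
ii → no match
iii → match
iv → no match — must end with `q`
v → no match — must end with `q`

iii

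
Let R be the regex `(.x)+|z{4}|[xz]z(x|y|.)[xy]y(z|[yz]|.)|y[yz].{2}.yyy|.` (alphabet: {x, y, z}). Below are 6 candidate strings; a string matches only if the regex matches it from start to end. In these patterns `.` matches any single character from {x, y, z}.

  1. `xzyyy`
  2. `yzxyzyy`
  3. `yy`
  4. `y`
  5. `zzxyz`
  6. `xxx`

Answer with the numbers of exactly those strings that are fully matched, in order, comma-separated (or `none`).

4

1 → no match
2 → no match
3 → no match
4 → match
5 → no match
6 → no match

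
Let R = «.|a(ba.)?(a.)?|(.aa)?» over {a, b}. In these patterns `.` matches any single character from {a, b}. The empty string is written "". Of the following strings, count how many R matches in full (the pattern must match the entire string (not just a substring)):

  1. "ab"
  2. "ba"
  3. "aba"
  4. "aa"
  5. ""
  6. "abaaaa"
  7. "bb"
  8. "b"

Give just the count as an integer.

1. "ab" → no match
2. "ba" → no match
3. "aba" → no match
4. "aa" → no match
5. "" → match
6. "abaaaa" → match
7. "bb" → no match
8. "b" → match
Total matched: 3

3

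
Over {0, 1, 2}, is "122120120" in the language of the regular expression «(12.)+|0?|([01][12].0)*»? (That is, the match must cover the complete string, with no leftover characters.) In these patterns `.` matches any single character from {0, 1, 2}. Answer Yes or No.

Yes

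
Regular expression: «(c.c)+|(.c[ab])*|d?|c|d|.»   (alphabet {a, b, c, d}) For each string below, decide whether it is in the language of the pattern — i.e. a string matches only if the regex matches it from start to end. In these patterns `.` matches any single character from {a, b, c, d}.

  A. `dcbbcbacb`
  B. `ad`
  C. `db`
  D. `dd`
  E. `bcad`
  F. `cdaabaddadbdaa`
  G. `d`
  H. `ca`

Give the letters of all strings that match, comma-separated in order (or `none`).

A → match
B → no match
C → no match
D → no match
E → no match
F → no match
G → match
H → no match

A, G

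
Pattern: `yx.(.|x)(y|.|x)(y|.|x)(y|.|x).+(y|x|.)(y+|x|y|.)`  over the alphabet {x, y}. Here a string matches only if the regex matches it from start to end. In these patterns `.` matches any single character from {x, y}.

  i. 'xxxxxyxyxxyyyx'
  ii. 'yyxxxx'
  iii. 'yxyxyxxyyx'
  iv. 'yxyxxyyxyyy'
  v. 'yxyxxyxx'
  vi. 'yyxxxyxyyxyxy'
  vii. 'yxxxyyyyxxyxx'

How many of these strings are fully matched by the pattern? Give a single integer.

i → no match — must start with 'yx'
ii. 'yyxxxx' → no match — must start with 'yx'
iii. 'yxyxyxxyyx' → match
iv. 'yxyxxyyxyyy' → match
v. 'yxyxxyxx' → no match
vi → no match — must start with 'yx'
vii → match
Total matched: 3

3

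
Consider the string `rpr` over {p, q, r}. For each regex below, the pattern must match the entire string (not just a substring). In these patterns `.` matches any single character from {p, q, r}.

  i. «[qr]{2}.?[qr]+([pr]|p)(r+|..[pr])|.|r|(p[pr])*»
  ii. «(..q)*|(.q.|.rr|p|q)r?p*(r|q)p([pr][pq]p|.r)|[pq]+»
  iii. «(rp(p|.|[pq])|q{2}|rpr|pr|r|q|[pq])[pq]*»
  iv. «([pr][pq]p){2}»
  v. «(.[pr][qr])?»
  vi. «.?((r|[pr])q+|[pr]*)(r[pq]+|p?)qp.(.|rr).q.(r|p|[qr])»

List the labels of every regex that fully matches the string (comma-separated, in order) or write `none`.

iii, v

i → no match
ii → no match
iii → match
iv → no match — must end with `p`
v → match
vi → no match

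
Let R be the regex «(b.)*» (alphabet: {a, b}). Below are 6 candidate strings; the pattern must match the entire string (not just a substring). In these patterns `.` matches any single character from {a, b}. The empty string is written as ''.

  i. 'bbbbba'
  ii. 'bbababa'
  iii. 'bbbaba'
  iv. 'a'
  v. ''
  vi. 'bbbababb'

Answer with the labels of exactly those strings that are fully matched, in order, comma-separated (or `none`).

i → match
ii → no match
iii → match
iv → no match
v → match
vi → match

i, iii, v, vi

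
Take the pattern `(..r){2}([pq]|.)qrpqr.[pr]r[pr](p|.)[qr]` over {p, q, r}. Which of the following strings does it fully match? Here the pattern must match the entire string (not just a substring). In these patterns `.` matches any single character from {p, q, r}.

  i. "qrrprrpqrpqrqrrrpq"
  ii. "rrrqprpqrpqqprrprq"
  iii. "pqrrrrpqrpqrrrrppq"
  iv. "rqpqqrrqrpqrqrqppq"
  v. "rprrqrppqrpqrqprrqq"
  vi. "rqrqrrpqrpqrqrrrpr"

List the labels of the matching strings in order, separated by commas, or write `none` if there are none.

i, iii, vi

i → match
ii → no match
iii → match
iv → no match
v → no match
vi → match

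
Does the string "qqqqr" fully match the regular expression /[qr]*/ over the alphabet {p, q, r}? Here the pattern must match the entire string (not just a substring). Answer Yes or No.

Yes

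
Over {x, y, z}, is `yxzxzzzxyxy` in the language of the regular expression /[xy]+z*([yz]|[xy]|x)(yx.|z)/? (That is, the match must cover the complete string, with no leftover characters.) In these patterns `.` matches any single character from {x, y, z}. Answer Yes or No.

No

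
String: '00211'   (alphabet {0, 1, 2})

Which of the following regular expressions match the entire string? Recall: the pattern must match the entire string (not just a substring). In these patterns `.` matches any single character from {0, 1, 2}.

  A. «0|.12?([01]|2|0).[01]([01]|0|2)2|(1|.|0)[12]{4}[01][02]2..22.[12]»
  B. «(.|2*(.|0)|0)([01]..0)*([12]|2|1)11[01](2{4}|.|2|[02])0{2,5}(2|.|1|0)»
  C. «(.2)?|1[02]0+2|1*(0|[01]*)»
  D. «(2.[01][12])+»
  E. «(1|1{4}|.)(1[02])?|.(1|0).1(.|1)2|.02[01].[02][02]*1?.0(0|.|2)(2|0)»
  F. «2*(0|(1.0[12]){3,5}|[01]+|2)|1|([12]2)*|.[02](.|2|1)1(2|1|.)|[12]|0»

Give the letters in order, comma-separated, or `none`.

A → no match
B → no match
C → no match
D → no match — must start with '2'
E → no match
F → match

F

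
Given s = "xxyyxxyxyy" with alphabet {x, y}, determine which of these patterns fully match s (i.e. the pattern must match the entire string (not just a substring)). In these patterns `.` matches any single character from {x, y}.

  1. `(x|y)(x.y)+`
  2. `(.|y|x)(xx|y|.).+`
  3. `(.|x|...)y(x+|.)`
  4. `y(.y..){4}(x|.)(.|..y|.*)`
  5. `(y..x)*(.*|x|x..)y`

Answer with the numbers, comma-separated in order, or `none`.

1, 2, 5

1 → match
2 → match
3 → no match
4 → no match — must start with "y"
5 → match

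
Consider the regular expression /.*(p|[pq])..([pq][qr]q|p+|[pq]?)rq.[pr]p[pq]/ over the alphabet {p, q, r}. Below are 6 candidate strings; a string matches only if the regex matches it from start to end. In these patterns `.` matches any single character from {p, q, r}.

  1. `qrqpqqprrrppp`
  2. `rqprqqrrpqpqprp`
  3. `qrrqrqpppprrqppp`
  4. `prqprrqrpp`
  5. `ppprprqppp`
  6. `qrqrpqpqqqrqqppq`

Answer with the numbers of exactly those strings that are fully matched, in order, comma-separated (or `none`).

6

1 → no match
2 → no match
3 → no match
4 → no match
5 → no match
6 → match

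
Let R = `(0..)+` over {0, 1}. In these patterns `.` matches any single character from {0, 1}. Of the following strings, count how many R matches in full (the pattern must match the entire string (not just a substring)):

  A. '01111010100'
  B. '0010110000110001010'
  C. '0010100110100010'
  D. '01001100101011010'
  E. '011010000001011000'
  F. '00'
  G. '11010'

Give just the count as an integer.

1

A → no match
B → no match
C → no match
D → no match
E → match
F → no match
G → no match — must start with '0'
Total matched: 1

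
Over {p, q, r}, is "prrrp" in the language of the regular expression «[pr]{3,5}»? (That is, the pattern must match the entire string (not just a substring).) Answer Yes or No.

Yes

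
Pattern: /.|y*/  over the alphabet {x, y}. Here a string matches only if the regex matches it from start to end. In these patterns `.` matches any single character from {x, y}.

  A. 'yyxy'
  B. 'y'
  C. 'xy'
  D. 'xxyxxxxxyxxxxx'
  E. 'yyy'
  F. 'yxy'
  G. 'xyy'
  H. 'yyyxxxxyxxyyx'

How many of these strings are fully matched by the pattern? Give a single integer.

2

A → no match
B → match
C → no match
D → no match
E → match
F → no match
G → no match
H → no match
Total matched: 2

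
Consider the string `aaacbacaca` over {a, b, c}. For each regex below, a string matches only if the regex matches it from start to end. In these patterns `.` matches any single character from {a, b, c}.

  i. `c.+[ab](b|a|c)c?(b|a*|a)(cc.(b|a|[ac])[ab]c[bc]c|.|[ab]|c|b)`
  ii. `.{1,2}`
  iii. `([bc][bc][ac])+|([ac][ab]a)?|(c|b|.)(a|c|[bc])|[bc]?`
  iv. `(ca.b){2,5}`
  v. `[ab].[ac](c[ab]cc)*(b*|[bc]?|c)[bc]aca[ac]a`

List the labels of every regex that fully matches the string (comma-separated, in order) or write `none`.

i → no match — must start with `c`
ii → no match
iii → no match
iv → no match — must start with `ca`
v → match

v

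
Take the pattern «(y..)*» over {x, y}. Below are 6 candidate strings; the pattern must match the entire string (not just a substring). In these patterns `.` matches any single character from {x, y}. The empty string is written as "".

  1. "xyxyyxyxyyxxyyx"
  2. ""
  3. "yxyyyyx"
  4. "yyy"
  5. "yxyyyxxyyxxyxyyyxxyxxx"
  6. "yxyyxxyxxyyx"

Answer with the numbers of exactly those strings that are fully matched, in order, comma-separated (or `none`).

2, 4, 6

1 → no match
2 → match
3 → no match
4 → match
5 → no match
6 → match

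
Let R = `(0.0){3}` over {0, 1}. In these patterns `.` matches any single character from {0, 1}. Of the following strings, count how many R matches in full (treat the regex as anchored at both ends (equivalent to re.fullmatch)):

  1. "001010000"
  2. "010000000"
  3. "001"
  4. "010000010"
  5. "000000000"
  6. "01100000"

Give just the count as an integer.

1 → no match
2 → match
3 → no match — must end with "0"
4 → match
5 → match
6 → no match
Total matched: 3

3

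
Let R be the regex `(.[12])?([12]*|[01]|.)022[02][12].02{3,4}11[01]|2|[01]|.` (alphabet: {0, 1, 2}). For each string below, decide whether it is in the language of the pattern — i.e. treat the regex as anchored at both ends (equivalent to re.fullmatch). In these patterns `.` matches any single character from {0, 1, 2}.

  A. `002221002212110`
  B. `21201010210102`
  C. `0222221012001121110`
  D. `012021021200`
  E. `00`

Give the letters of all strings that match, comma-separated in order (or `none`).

none

A → no match
B → no match
C → no match
D → no match
E → no match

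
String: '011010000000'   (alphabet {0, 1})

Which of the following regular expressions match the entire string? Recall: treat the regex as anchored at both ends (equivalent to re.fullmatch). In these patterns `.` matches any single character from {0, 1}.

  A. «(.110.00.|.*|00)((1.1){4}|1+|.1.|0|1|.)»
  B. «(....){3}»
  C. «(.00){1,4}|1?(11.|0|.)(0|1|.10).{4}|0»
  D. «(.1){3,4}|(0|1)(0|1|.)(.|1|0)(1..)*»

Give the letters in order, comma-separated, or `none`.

A, B

A → match
B → match
C → no match
D → no match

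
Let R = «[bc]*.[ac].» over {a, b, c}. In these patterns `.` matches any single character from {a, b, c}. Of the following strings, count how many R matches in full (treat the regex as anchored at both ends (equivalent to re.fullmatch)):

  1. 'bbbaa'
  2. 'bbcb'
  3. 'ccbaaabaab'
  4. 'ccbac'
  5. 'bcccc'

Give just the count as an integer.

1 → match
2 → match
3 → no match
4 → match
5 → match
Total matched: 4

4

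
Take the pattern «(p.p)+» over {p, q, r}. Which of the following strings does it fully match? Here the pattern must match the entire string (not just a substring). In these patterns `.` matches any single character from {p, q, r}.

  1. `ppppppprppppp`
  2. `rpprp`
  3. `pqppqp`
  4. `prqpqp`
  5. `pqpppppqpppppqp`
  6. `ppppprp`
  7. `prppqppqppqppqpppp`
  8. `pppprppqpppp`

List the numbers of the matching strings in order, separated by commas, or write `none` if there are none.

3, 5, 7, 8

1 → no match
2. `rpprp` → no match — must start with `p`
3. `pqppqp` → match
4. `prqpqp` → no match
5 → match
6. `ppppprp` → no match
7 → match
8. `pppprppqpppp` → match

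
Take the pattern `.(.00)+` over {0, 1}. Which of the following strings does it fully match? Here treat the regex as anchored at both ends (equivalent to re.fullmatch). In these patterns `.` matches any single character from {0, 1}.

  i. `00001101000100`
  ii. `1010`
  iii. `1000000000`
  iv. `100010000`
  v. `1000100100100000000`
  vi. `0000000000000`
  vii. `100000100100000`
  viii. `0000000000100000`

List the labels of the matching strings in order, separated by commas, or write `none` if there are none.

iii, v, vi, viii

i → no match
ii. `1010` → no match — must end with `00`
iii. `1000000000` → match
iv. `100010000` → no match
v → match
vi → match
vii → no match
viii → match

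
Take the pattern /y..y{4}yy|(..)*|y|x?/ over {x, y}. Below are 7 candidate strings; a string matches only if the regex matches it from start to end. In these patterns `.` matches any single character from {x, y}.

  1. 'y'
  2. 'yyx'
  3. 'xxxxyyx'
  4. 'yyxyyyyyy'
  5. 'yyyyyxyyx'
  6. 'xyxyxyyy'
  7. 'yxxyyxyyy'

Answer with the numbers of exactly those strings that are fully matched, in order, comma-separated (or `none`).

1. 'y' → match
2. 'yyx' → no match
3. 'xxxxyyx' → no match
4. 'yyxyyyyyy' → match
5. 'yyyyyxyyx' → no match
6. 'xyxyxyyy' → match
7. 'yxxyyxyyy' → no match

1, 4, 6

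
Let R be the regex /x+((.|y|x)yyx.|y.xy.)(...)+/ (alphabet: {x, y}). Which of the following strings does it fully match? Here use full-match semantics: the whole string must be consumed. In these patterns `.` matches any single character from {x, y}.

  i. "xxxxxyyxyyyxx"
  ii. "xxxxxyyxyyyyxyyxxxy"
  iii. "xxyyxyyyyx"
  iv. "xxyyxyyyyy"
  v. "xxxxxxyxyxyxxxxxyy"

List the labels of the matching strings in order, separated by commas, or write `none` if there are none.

i, ii, iii, iv

i → match
ii → match
iii → match
iv → match
v → no match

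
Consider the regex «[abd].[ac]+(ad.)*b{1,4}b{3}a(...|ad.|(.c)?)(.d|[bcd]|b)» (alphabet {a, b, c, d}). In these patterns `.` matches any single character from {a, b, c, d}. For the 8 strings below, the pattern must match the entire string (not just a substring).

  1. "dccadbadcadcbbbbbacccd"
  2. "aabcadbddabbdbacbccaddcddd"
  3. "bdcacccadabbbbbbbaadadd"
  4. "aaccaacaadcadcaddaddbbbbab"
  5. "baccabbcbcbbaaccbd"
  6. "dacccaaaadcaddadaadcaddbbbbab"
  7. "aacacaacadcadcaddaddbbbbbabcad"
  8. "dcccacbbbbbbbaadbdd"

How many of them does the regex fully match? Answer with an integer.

6

1 → match
2 → no match
3 → match
4 → match
5 → no match
6 → match
7 → match
8 → match
Total matched: 6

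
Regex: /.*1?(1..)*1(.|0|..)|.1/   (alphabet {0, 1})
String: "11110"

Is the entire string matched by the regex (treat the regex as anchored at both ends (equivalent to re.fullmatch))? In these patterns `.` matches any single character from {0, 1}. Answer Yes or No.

Yes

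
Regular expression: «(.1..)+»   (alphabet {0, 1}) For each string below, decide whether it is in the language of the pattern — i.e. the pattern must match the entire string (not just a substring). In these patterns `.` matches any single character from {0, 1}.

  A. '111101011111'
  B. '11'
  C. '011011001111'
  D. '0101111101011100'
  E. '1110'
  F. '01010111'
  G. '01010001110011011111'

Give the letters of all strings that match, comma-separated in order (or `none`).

A → match
B → no match
C → match
D → match
E → match
F → match
G → no match

A, C, D, E, F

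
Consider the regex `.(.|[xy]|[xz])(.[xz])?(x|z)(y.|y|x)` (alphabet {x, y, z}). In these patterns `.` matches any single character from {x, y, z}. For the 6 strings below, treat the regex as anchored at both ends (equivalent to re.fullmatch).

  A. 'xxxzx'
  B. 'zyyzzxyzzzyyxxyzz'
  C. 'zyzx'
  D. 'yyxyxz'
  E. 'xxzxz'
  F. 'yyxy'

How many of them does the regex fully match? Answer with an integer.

A → no match
B → no match
C → match
D → no match
E → no match
F → match
Total matched: 2

2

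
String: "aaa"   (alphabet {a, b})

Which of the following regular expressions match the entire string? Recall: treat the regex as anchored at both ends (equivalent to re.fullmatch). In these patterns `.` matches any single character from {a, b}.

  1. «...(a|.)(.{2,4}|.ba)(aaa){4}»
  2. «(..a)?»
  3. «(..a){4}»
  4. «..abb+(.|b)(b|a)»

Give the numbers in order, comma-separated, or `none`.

2

1 → no match
2 → match
3 → no match
4 → no match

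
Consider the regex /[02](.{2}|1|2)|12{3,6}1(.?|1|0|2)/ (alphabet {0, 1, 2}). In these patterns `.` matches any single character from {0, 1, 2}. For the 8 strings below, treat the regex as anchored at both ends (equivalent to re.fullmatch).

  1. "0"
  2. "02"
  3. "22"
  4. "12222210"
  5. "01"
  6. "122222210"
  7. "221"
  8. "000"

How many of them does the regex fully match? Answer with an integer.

1. "0" → no match
2. "02" → match
3. "22" → match
4. "12222210" → match
5. "01" → match
6. "122222210" → match
7. "221" → match
8. "000" → match
Total matched: 7

7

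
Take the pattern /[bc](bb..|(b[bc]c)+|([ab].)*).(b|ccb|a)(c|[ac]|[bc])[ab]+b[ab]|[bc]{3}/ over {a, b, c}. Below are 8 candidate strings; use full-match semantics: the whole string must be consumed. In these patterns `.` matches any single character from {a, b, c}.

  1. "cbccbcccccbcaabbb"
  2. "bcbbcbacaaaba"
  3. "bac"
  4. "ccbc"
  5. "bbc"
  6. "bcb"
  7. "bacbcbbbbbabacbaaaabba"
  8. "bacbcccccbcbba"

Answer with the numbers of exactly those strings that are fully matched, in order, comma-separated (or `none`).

1, 5, 6, 7

1 → match
2 → no match
3 → no match
4 → no match
5 → match
6 → match
7 → match
8 → no match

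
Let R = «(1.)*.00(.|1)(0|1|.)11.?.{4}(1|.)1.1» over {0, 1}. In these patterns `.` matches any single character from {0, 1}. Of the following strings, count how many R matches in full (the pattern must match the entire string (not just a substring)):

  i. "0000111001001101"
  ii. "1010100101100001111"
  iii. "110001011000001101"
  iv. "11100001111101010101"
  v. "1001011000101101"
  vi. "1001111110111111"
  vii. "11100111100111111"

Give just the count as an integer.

7

i → match
ii → match
iii → match
iv → match
v → match
vi → match
vii → match
Total matched: 7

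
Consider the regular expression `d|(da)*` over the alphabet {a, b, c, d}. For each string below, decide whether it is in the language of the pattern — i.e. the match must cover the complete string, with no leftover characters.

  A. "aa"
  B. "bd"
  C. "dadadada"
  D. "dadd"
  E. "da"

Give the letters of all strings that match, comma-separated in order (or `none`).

A → no match
B → no match
C → match
D → no match
E → match

C, E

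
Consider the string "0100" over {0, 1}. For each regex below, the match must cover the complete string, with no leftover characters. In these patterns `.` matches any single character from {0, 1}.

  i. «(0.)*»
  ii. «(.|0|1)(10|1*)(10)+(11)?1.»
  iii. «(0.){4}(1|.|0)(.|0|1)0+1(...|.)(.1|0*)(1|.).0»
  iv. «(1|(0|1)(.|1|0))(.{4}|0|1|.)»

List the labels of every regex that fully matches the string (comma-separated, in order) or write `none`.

i

i → match
ii → no match
iii → no match
iv → no match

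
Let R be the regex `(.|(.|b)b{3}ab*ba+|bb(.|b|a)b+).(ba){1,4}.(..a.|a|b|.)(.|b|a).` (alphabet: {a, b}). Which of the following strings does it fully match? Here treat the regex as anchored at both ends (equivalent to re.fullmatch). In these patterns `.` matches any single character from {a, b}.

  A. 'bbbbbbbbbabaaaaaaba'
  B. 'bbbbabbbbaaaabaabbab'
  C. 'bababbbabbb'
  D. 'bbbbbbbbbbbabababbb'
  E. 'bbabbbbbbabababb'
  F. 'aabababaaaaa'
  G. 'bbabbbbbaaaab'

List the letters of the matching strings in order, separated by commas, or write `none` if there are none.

A, C, D, E, F, G

A → match
B → no match
C. 'bababbbabbb' → match
D → match
E → match
F. 'aabababaaaaa' → match
G → match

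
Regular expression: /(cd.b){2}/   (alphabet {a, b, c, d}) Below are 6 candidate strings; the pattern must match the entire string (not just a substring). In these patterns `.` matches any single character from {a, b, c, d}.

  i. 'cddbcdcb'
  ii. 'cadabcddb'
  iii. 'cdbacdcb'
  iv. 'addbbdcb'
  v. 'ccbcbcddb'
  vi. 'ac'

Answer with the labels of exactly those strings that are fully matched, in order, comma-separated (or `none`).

i

i → match
ii → no match — must start with 'cd'
iii → no match
iv → no match — must start with 'cd'
v → no match — must start with 'cd'
vi → no match — must start with 'cd'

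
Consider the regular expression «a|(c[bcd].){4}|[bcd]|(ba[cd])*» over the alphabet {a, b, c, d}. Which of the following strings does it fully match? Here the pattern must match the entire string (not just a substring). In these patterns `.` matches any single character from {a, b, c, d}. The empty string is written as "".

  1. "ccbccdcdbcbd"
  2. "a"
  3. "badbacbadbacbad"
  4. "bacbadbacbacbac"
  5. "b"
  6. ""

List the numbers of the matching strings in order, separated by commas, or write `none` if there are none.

1 → match
2 → match
3 → match
4 → match
5 → match
6 → match

1, 2, 3, 4, 5, 6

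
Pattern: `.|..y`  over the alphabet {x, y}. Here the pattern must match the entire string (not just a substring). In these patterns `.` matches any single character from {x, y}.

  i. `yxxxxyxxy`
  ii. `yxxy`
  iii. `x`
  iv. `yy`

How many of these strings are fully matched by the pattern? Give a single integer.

1

i → no match
ii → no match
iii → match
iv → no match
Total matched: 1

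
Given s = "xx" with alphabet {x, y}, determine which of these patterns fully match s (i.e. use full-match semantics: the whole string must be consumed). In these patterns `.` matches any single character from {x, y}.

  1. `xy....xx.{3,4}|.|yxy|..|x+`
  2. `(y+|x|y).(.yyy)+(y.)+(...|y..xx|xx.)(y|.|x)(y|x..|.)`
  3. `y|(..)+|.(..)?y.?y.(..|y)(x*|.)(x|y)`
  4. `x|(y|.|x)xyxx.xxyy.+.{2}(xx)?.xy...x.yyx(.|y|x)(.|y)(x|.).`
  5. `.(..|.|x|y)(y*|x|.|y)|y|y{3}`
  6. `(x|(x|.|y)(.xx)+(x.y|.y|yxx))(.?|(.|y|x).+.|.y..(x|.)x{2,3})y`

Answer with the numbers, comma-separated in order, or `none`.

1, 3, 5

1 → match
2 → no match
3 → match
4 → no match
5 → match
6 → no match — must end with "y"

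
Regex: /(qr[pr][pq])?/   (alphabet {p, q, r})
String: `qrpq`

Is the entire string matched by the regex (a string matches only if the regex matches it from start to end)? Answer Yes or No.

Yes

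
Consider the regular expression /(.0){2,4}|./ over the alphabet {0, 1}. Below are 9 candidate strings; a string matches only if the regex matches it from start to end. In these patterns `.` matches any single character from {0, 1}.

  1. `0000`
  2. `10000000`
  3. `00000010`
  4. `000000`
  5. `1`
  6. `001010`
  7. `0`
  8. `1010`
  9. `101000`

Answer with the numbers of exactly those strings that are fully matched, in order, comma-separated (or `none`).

1, 2, 3, 4, 5, 6, 7, 8, 9

1. `0000` → match
2. `10000000` → match
3. `00000010` → match
4. `000000` → match
5. `1` → match
6. `001010` → match
7. `0` → match
8. `1010` → match
9. `101000` → match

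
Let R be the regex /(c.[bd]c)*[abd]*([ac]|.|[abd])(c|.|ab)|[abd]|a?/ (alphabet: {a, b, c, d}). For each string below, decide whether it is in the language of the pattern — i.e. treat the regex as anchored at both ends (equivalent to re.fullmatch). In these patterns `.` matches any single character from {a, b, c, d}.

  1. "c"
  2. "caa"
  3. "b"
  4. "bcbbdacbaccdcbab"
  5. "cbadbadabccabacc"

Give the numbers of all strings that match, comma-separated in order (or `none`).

3

1. "c" → no match
2. "caa" → no match
3. "b" → match
4 → no match
5 → no match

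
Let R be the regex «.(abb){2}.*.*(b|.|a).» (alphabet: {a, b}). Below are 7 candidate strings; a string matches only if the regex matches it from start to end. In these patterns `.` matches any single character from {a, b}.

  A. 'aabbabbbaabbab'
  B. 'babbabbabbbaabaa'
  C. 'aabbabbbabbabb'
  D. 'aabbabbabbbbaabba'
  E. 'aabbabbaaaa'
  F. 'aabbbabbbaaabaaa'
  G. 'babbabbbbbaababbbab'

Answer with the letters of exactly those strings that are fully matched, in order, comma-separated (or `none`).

A → match
B → match
C → match
D → match
E → match
F → no match
G → match

A, B, C, D, E, G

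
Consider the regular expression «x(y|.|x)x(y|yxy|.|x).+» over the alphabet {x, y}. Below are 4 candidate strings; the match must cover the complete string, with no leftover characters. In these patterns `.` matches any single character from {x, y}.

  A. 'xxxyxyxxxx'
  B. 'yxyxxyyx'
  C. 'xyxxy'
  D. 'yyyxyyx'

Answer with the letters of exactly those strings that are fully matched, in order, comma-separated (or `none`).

A, C

A → match
B → no match — must start with 'x'
C → match
D → no match — must start with 'x'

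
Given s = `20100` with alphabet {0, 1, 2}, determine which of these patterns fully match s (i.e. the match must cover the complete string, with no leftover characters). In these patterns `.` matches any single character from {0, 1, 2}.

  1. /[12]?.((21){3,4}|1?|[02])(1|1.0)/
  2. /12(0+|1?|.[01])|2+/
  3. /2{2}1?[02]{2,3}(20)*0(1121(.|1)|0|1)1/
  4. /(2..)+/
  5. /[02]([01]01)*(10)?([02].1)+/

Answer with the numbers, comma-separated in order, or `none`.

1

1 → match
2 → no match
3 → no match — must end with `1`
4 → no match
5 → no match — must end with `1`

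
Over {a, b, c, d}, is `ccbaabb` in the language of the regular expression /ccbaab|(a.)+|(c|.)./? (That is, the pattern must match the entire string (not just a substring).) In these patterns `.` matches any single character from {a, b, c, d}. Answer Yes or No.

No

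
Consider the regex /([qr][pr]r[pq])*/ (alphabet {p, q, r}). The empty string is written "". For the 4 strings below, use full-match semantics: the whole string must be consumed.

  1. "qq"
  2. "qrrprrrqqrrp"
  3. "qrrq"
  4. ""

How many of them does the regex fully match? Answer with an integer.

1 → no match
2 → match
3 → match
4 → match
Total matched: 3

3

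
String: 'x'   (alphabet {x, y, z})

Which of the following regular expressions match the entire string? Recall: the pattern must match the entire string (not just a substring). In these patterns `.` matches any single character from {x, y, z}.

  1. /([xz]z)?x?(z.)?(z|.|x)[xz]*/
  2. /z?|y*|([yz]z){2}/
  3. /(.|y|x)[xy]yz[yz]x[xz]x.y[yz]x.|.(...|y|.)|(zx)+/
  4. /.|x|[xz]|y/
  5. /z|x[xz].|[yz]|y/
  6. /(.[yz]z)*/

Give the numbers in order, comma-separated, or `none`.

1 → match
2 → no match
3 → no match
4 → match
5 → no match
6 → no match

1, 4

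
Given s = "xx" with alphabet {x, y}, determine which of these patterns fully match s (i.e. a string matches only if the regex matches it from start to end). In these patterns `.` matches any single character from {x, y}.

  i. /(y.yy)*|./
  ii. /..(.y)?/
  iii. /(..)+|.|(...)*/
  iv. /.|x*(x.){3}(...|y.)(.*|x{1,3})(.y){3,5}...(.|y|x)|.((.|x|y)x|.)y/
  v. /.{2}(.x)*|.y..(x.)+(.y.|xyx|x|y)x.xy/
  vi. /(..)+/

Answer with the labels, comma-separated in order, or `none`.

ii, iii, v, vi

i → no match
ii → match
iii → match
iv → no match
v → match
vi → match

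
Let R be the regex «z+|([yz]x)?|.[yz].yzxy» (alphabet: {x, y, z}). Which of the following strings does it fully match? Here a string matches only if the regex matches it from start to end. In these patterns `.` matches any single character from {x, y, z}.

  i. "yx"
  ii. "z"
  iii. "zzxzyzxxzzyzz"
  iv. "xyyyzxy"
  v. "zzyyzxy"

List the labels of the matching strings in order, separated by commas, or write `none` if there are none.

i → match
ii → match
iii → no match
iv → match
v → match

i, ii, iv, v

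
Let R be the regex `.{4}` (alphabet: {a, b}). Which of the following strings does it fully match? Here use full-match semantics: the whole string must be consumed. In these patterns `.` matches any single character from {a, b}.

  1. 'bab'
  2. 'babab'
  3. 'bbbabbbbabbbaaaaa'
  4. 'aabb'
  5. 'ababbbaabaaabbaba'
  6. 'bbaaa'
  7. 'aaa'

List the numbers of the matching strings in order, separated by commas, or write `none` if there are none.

1 → no match
2 → no match
3 → no match
4 → match
5 → no match
6 → no match
7 → no match

4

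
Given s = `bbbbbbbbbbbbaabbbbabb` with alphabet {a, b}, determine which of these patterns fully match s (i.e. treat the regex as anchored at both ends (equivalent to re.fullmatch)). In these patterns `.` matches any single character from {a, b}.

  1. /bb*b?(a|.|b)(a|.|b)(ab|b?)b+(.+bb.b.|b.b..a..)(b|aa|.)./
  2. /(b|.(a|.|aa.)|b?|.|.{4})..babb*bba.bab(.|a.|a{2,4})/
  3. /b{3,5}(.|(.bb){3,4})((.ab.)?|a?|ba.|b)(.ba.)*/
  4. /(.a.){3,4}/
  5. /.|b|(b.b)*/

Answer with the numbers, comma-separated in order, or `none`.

1

1 → match
2 → no match
3 → no match
4 → no match
5 → no match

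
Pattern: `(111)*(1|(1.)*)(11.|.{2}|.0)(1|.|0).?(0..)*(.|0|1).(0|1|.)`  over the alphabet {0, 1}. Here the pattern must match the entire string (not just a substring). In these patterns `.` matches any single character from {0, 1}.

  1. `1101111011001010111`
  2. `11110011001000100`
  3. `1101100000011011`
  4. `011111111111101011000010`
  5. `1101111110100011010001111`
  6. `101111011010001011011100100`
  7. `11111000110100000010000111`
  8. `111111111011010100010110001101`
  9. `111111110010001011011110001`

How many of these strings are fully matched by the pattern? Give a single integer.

1

1 → no match
2 → match
3 → no match
4 → no match
5 → no match
6 → no match
7 → no match
8 → no match
9 → no match
Total matched: 1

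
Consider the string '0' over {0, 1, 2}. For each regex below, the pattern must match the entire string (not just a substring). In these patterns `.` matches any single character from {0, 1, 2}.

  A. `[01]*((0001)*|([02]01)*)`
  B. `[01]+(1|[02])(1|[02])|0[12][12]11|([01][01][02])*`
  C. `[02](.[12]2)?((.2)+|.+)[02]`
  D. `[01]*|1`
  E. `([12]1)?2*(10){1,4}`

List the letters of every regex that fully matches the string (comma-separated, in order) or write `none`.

A → match
B → no match
C → no match
D → match
E → no match — must end with '10'

A, D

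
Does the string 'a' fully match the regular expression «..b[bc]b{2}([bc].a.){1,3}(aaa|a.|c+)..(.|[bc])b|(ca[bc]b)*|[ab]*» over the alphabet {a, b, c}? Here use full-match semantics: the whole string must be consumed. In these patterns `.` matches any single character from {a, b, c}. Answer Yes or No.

Yes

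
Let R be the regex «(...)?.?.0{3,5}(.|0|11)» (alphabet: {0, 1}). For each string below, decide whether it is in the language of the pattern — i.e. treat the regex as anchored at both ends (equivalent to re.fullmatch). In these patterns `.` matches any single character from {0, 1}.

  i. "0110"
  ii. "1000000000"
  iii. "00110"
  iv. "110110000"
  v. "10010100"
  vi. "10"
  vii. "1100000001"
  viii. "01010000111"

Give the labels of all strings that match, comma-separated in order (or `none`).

ii, iv, vii

i → no match
ii → match
iii → no match
iv → match
v → no match
vi → no match
vii → match
viii → no match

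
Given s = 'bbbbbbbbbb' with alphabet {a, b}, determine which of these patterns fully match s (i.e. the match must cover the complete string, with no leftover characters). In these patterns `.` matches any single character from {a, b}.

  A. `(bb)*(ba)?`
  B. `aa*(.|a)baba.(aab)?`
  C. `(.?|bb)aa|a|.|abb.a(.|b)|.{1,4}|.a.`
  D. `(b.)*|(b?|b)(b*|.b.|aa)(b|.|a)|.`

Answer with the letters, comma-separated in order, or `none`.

A, D

A → match
B → no match — must start with 'a'
C → no match
D → match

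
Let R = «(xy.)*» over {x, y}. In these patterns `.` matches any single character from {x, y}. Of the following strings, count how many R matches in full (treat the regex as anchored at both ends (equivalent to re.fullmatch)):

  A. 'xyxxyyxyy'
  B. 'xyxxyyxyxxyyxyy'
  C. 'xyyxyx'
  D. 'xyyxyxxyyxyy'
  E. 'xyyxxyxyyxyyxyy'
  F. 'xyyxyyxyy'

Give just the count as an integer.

5

A → match
B → match
C → match
D → match
E → no match
F → match
Total matched: 5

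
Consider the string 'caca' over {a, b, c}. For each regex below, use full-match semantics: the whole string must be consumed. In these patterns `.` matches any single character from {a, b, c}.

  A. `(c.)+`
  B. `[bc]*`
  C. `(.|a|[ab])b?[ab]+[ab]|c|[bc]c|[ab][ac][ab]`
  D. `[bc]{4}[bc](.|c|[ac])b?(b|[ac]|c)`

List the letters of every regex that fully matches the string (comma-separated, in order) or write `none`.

A

A → match
B → no match
C → no match
D → no match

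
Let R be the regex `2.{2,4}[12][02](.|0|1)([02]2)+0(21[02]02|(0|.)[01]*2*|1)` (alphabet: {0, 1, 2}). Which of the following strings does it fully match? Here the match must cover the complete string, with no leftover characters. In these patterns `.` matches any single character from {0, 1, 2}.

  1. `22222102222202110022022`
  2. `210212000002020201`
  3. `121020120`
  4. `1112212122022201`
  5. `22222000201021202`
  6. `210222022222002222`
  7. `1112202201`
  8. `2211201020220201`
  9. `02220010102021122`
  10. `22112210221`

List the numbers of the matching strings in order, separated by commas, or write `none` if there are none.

6

1 → no match
2 → no match
3 → no match — must start with `2`
4 → no match — must start with `2`
5 → no match
6 → match
7 → no match — must start with `2`
8 → no match
9 → no match — must start with `2`
10 → no match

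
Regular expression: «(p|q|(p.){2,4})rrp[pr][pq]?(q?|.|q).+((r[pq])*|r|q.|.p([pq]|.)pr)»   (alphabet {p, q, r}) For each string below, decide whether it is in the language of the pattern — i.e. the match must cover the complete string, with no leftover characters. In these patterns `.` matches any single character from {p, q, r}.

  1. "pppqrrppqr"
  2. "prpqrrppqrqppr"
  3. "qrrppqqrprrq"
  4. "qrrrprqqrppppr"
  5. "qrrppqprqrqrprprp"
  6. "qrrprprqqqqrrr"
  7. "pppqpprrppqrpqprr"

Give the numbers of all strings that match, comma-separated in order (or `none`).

1, 2, 3, 5, 6, 7

1 → match
2 → match
3 → match
4 → no match
5 → match
6 → match
7 → match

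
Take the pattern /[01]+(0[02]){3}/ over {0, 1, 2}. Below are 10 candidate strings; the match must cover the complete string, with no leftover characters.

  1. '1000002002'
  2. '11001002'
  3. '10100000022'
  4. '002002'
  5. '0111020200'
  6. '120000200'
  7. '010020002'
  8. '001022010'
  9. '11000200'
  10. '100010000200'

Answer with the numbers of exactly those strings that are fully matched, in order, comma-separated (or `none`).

1 → no match
2 → no match
3 → no match
4 → no match
5 → match
6 → no match
7 → match
8 → no match
9 → match
10 → match

5, 7, 9, 10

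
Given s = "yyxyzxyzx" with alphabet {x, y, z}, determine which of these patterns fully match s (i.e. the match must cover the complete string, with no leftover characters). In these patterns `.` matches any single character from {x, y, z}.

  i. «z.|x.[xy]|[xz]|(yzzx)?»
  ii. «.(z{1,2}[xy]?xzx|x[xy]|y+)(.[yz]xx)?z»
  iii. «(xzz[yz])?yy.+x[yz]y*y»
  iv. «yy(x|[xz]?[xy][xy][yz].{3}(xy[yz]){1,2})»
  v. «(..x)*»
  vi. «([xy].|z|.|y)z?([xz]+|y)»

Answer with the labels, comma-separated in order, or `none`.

i → no match
ii → no match — must end with "z"
iii → no match — must end with "y"
iv → no match
v → match
vi → no match

v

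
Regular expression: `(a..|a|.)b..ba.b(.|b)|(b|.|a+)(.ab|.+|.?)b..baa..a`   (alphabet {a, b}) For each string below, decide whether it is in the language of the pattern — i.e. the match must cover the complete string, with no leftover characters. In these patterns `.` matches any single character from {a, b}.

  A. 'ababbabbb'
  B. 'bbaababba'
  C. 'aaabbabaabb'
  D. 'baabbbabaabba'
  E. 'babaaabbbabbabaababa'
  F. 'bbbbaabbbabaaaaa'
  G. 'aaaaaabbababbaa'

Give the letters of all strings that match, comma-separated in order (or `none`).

A → match
B → match
C → match
D → match
E → no match
F → match
G → no match

A, B, C, D, F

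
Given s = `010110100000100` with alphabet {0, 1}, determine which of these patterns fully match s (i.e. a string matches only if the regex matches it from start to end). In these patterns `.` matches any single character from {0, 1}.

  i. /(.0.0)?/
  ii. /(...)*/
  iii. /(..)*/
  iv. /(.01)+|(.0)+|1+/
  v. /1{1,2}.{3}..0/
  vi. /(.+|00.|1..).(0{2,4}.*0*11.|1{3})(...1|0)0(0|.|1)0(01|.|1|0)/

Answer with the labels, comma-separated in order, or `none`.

ii

i → no match
ii → match
iii → no match
iv → no match
v → no match — must start with `1`
vi → no match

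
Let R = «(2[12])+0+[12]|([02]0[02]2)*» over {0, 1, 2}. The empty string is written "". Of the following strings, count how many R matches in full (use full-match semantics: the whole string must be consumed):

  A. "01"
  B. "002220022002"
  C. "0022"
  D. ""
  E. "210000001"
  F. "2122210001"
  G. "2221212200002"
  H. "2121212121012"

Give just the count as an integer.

6

A. "01" → no match
B. "002220022002" → match
C. "0022" → match
D. "" → match
E. "210000001" → match
F. "2122210001" → match
G → match
H → no match
Total matched: 6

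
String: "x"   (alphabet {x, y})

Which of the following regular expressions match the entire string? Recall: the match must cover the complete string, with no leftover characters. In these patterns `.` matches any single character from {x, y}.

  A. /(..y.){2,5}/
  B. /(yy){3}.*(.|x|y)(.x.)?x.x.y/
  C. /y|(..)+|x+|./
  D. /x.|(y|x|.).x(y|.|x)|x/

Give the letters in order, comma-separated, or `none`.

A → no match
B → no match — must start with "yy"
C → match
D → match

C, D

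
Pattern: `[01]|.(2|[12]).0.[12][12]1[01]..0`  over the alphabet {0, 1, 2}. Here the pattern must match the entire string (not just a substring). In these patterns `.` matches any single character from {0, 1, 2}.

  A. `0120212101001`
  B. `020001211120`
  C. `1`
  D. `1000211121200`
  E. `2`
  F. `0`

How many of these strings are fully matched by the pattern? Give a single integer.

A → no match
B → match
C → match
D → no match
E → no match
F → match
Total matched: 3

3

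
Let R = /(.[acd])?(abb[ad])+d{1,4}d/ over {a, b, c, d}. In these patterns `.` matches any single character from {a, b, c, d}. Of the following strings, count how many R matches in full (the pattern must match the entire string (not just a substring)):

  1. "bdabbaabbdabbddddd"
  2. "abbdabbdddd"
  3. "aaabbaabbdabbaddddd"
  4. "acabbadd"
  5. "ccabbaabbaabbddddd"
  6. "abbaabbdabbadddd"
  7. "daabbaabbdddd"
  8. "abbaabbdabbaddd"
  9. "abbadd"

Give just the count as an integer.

9

1 → match
2 → match
3 → match
4 → match
5 → match
6 → match
7 → match
8 → match
9 → match
Total matched: 9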